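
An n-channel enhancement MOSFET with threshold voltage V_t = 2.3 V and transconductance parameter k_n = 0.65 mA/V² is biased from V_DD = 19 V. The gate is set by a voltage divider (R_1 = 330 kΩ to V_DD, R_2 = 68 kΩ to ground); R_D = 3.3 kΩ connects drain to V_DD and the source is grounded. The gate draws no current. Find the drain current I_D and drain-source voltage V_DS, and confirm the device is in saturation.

I_D ≈ 0.29 mA, V_DS ≈ 18 V

V_G = V_DD·R_2/(R_1+R_2) = 19×68/398 = 3.25 V. With the source grounded, V_GS = V_G = 3.25 V.
Assume saturation: I_D = (k_n/2)(V_GS − V_t)² = (0.65/2)×(3.25 − 2.3)² = 0.325×0.946² = 0.291 mA.
V_DS = V_DD − I_D·R_D = 19 − 0.291×3.3 = 18 V.
Saturation requires V_DS ≥ V_GS − V_t = 0.946 V; 18 ≥ 0.946 ✓.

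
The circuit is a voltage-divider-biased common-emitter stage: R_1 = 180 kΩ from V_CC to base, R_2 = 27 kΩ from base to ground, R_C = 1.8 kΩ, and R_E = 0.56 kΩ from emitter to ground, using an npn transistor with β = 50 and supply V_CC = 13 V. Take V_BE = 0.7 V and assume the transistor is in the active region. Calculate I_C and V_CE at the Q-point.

Thevenize the base divider: V_Th = V_CC·R_2/(R_1+R_2) = 13×27/207 = 1.7 V, R_Th = R_1‖R_2 = 23.5 kΩ.
Base-emitter loop: V_Th = I_B·R_Th + V_BE + (β+1)I_B·R_E, so I_B = (1.7 − 0.7) / (23.5 + 51×0.56) = 0.0191 mA.
I_C = β·I_B = 50×0.0191 = 0.957 mA, and I_E = (β+1)I_B = 0.976 mA.
V_CE = V_CC − I_C·R_C − I_E·R_E = 13 − 0.957×1.8 − 0.976×0.56 = 10.7 V.
V_CE = 10.7 V > 0.2 V confirms active-region operation.

I_C ≈ 0.96 mA, V_CE ≈ 11 V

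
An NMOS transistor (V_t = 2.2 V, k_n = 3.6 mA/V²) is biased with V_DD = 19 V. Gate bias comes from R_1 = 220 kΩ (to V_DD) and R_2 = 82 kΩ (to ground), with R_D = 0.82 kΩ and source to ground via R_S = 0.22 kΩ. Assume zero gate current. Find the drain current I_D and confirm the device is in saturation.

V_G = V_DD·R_2/(R_1+R_2) = 19×82/302 = 5.16 V.
Assume saturation: I_D = (k_n/2)(V_GS − V_t)² with V_GS = V_G − I_D·R_S = 5.16 − 0.22·I_D.
Substituting gives 0.0871·I_D² − 3.34·I_D + 15.8 = 0, with roots I_D = 5.5 or 32.9 mA.
The root I_D = 32.9 mA gives V_GS = -2.07 V ≤ V_t, so take I_D = 5.5 mA.
Then V_GS = 3.95 V and V_DS = V_DD − I_D(R_D+R_S) = 19 − 5.5×1.04 = 13.3 V.
Saturation requires V_DS ≥ V_GS − V_t = 1.75 V; 13.3 ≥ 1.75 ✓.

I_D ≈ 5.5 mA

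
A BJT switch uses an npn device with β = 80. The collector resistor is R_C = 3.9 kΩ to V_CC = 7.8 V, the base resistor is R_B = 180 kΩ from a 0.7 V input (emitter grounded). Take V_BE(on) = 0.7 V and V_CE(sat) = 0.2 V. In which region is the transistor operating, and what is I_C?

cutoff; I_C ≈ 0

V_BB = 0.7 V ≤ V_BE(on) = 0.7 V, so the base-emitter junction is not forward biased.
The transistor is in cutoff: I_B = I_C = 0.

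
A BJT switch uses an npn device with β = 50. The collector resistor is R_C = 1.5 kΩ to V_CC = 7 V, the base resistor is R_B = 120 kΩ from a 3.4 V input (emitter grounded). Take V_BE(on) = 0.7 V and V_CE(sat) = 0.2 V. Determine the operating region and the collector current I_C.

active; I_C ≈ 1.1 mA

Assume active. Base-emitter loop: I_B = (V_BB − V_BE)/R_B = (3.4 − 0.7)/120 = 0.0225 mA.
I_C = β·I_B = 50×0.0225 = 1.13 mA.
V_CE = V_CC − I_C·R_C = 7 − 1.13×1.5 = 5.31 V > V_CE(sat), so the active-region assumption holds.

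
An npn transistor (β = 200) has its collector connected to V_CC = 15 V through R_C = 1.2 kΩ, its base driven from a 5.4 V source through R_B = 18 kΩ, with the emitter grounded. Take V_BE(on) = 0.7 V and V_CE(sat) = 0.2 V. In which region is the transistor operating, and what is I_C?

saturation; I_C ≈ 12 mA

Assume active: I_B = (5.4 − 0.7)/18 = 0.261 mA, giving I_C = β·I_B = 52.2 mA.
But then V_CE = 15 − 52.2×1.2 = -47.7 V < V_CE(sat) = 0.2 V — impossible in the active region.
So the transistor is saturated. With V_CE = 0.2 V, I_C = (V_CC − 0.2)/R_C = 14.8/1.2 = 12.3 mA.
Check: β·I_B = 52.2 mA > I_C = 12.3 mA, confirming saturation.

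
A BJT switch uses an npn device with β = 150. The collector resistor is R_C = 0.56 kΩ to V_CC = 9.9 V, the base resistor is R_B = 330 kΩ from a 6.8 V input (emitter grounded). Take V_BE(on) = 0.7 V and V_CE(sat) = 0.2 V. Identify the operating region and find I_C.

Assume active. Base-emitter loop: I_B = (V_BB − V_BE)/R_B = (6.8 − 0.7)/330 = 0.0185 mA.
I_C = β·I_B = 150×0.0185 = 2.77 mA.
V_CE = V_CC − I_C·R_C = 9.9 − 2.77×0.56 = 8.35 V > V_CE(sat), so the active-region assumption holds.

active; I_C ≈ 2.8 mA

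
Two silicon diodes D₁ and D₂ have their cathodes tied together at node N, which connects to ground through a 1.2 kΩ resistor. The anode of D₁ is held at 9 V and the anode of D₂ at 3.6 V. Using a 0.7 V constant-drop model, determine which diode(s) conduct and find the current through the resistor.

Assume both conduct. Then node N would need to be at both 9−0.7 = 8.3 V and 3.6−0.7 = 2.9 V, which is impossible.
Assume only D₁ conducts: V_N = 9 − 0.7 = 8.3 V, so I_R = 8.3/1.2 = 6.92 mA.
Check D₂: its anode-to-cathode voltage is 3.6 − 8.3 = -4.7 V < 0.7 V, so it is off. The assumption is consistent.

Only D₁ conducts; I_R ≈ 6.9 mA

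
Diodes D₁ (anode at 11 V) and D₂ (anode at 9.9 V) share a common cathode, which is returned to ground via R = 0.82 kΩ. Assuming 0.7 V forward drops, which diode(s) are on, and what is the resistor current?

Only D₁ conducts; I_R ≈ 13 mA

Assume both conduct. Then node N would need to be at both 11−0.7 = 10.3 V and 9.9−0.7 = 9.2 V, which is impossible.
Assume only D₁ conducts: V_N = 11 − 0.7 = 10.3 V, so I_R = 10.3/0.82 = 12.6 mA.
Check D₂: its anode-to-cathode voltage is 9.9 − 10.3 = -0.4 V < 0.7 V, so it is off. The assumption is consistent.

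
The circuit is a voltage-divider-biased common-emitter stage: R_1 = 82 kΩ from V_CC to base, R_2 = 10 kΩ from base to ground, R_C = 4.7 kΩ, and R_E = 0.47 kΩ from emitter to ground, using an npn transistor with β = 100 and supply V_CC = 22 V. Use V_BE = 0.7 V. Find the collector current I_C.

Thevenize the base divider: V_Th = V_CC·R_2/(R_1+R_2) = 22×10/92 = 2.39 V, R_Th = R_1‖R_2 = 8.91 kΩ.
Base-emitter loop: V_Th = I_B·R_Th + V_BE + (β+1)I_B·R_E, so I_B = (2.39 − 0.7) / (8.91 + 101×0.47) = 0.03 mA.
I_C = β·I_B = 100×0.03 = 3 mA, and I_E = (β+1)I_B = 3.03 mA.
V_CE = V_CC − I_C·R_C − I_E·R_E = 22 − 3×4.7 − 3.03×0.47 = 6.48 V.
V_CE = 6.48 V > 0.2 V confirms active-region operation.

I_C ≈ 3 mA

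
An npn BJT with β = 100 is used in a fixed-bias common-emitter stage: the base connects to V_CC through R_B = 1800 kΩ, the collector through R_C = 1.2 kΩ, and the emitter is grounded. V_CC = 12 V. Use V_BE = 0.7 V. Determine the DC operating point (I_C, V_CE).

Base loop: V_CC = I_B·R_B + V_BE, so I_B = (12 − 0.7)/1800 kΩ = 0.00628 mA.
In the active region I_C = β·I_B = 100 × 0.00628 = 0.628 mA.
Collector loop: V_CE = V_CC − I_C·R_C = 12 − 0.628×1.2 = 11.2 V.
Since V_CE = 11.2 V > V_CE(sat) ≈ 0.2 V, the transistor is in the active region as assumed.

I_C ≈ 0.63 mA, V_CE ≈ 11 V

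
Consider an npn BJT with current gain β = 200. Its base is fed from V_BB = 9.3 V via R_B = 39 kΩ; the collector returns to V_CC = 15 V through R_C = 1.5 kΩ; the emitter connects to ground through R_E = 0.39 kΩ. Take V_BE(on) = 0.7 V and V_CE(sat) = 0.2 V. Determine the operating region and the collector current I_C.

Assume active: I_B = (9.3 − 0.7)/(39 + 201×0.39) = 0.0733 mA, I_C = β·I_B = 14.7 mA.
Then V_CE = 15 − 14.7×1.5 − 14.7×0.39 = -12.7 V < 0.2 V — the active assumption fails.
Re-solve with V_CE = 0.2 V. KCL at the emitter: V_E/R_E = (V_BB−0.7−V_E)/R_B + (V_CC−0.2−V_E)/R_C, giving V_E = 3.1 V.
I_C = (V_CC − 0.2 − V_E)/R_C = (14.8 − 3.1)/1.5 = 7.8 mA.
Check: I_B = (8.6 − 3.1)/39 = 0.141 mA, and β·I_B = 28.2 mA > I_C, confirming saturation.

saturation; I_C ≈ 7.8 mA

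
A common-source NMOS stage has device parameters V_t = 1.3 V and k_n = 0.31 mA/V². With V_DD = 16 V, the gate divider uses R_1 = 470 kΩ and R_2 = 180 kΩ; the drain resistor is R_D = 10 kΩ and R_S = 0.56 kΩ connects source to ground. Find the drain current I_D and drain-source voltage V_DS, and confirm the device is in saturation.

I_D ≈ 1 mA, V_DS ≈ 5.3 V

V_G = V_DD·R_2/(R_1+R_2) = 16×180/650 = 4.43 V.
Assume saturation: I_D = (k_n/2)(V_GS − V_t)² with V_GS = V_G − I_D·R_S = 4.43 − 0.56·I_D.
Substituting gives 0.0486·I_D² − 1.54·I_D + 1.52 = 0, with roots I_D = 1.02 or 30.7 mA.
The root I_D = 30.7 mA gives V_GS = -12.8 V ≤ V_t, so take I_D = 1.02 mA.
Then V_GS = 3.86 V and V_DS = V_DD − I_D(R_D+R_S) = 16 − 1.02×10.6 = 5.26 V.
Saturation requires V_DS ≥ V_GS − V_t = 2.56 V; 5.26 ≥ 2.56 ✓.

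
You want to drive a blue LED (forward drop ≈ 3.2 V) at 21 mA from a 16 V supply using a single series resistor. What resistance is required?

The resistor drops V_S − V_D = 16 − 3.2 = 12.8 V at 21 mA.
R = 12.8 V / 21 mA = 0.61 kΩ.

R ≈ 0.61 kΩ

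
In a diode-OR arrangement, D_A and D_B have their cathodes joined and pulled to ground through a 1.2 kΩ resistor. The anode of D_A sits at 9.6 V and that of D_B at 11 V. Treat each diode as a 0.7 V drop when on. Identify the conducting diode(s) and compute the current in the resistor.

Assume both conduct. Then node N would need to be at both 9.6−0.7 = 8.9 V and 11−0.7 = 10.3 V, which is impossible.
Assume only D_B conducts: V_N = 11 − 0.7 = 10.3 V, so I_R = 10.3/1.2 = 8.58 mA.
Check D_A: its anode-to-cathode voltage is 9.6 − 10.3 = -0.7 V < 0.7 V, so it is off. The assumption is consistent.

Only D_B conducts; I_R ≈ 8.6 mA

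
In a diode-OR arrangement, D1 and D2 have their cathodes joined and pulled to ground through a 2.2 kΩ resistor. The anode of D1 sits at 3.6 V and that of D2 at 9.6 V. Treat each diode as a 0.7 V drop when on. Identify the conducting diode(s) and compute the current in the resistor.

Assume both conduct. Then node N would need to be at both 3.6−0.7 = 2.9 V and 9.6−0.7 = 8.9 V, which is impossible.
Assume only D2 conducts: V_N = 9.6 − 0.7 = 8.9 V, so I_R = 8.9/2.2 = 4.05 mA.
Check D1: its anode-to-cathode voltage is 3.6 − 8.9 = -5.3 V < 0.7 V, so it is off. The assumption is consistent.

Only D2 conducts; I_R ≈ 4 mA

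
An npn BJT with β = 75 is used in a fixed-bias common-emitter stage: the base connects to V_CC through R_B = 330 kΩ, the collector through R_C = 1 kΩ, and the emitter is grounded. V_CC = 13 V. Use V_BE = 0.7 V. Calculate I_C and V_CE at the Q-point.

Base loop: V_CC = I_B·R_B + V_BE, so I_B = (13 − 0.7)/330 kΩ = 0.0373 mA.
In the active region I_C = β·I_B = 75 × 0.0373 = 2.8 mA.
Collector loop: V_CE = V_CC − I_C·R_C = 13 − 2.8×1 = 10.2 V.
Since V_CE = 10.2 V > V_CE(sat) ≈ 0.2 V, the transistor is in the active region as assumed.

I_C ≈ 2.8 mA, V_CE ≈ 10 V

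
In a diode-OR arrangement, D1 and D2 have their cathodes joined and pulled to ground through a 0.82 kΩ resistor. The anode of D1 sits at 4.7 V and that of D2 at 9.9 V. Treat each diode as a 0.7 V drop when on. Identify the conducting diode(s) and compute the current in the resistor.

Assume both conduct. Then node N would need to be at both 4.7−0.7 = 4 V and 9.9−0.7 = 9.2 V, which is impossible.
Assume only D2 conducts: V_N = 9.9 − 0.7 = 9.2 V, so I_R = 9.2/0.82 = 11.2 mA.
Check D1: its anode-to-cathode voltage is 4.7 − 9.2 = -4.5 V < 0.7 V, so it is off. The assumption is consistent.

Only D2 conducts; I_R ≈ 11 mA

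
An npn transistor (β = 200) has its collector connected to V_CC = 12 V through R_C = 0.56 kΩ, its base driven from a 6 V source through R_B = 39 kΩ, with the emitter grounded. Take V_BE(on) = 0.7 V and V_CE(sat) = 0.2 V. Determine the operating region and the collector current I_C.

saturation; I_C ≈ 21 mA

Assume active: I_B = (6 − 0.7)/39 = 0.136 mA, giving I_C = β·I_B = 27.2 mA.
But then V_CE = 12 − 27.2×0.56 = -3.22 V < V_CE(sat) = 0.2 V — impossible in the active region.
So the transistor is saturated. With V_CE = 0.2 V, I_C = (V_CC − 0.2)/R_C = 11.8/0.56 = 21.1 mA.
Check: β·I_B = 27.2 mA > I_C = 21.1 mA, confirming saturation.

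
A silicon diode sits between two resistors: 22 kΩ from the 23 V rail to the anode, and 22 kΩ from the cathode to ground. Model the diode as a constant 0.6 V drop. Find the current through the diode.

The two resistors are in series with the diode, so KVL gives 23 = I·22 + 0.6 + I·22.
I = (23 − 0.6) / (22 + 22) kΩ = 22.4 / 44 = 0.509 mA.

I ≈ 0.51 mA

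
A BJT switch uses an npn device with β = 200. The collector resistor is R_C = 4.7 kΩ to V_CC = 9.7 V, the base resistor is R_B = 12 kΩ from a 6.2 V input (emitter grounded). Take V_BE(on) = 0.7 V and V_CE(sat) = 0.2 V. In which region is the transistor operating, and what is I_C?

saturation; I_C ≈ 2 mA

Assume active: I_B = (6.2 − 0.7)/12 = 0.458 mA, giving I_C = β·I_B = 91.7 mA.
But then V_CE = 9.7 − 91.7×4.7 = -421 V < V_CE(sat) = 0.2 V — impossible in the active region.
So the transistor is saturated. With V_CE = 0.2 V, I_C = (V_CC − 0.2)/R_C = 9.5/4.7 = 2.02 mA.
Check: β·I_B = 91.7 mA > I_C = 2.02 mA, confirming saturation.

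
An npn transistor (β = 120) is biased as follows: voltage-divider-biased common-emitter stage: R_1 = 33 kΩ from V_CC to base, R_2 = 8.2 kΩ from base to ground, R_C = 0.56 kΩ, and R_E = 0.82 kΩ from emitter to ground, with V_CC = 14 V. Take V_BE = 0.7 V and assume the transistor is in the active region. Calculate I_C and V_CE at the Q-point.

I_C ≈ 2.4 mA, V_CE ≈ 11 V

Thevenize the base divider: V_Th = V_CC·R_2/(R_1+R_2) = 14×8.2/41.2 = 2.79 V, R_Th = R_1‖R_2 = 6.57 kΩ.
Base-emitter loop: V_Th = I_B·R_Th + V_BE + (β+1)I_B·R_E, so I_B = (2.79 − 0.7) / (6.57 + 121×0.82) = 0.0197 mA.
I_C = β·I_B = 120×0.0197 = 2.37 mA, and I_E = (β+1)I_B = 2.39 mA.
V_CE = V_CC − I_C·R_C − I_E·R_E = 14 − 2.37×0.56 − 2.39×0.82 = 10.7 V.
V_CE = 10.7 V > 0.2 V confirms active-region operation.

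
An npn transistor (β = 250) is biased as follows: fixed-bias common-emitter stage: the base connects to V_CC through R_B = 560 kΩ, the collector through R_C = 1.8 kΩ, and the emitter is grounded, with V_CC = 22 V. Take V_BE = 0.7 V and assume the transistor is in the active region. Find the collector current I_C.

I_C ≈ 9.5 mA

Base loop: V_CC = I_B·R_B + V_BE, so I_B = (22 − 0.7)/560 kΩ = 0.038 mA.
In the active region I_C = β·I_B = 250 × 0.038 = 9.51 mA.
Collector loop: V_CE = V_CC − I_C·R_C = 22 − 9.51×1.8 = 4.88 V.
Since V_CE = 4.88 V > V_CE(sat) ≈ 0.2 V, the transistor is in the active region as assumed.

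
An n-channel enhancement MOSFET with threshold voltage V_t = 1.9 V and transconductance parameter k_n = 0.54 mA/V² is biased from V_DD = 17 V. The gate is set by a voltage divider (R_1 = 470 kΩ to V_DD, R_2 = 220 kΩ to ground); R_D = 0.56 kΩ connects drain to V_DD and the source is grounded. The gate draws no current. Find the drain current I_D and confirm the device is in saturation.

I_D ≈ 3.3 mA

V_G = V_DD·R_2/(R_1+R_2) = 17×220/690 = 5.42 V. With the source grounded, V_GS = V_G = 5.42 V.
Assume saturation: I_D = (k_n/2)(V_GS − V_t)² = (0.54/2)×(5.42 − 1.9)² = 0.27×3.52² = 3.35 mA.
V_DS = V_DD − I_D·R_D = 17 − 3.35×0.56 = 15.1 V.
Saturation requires V_DS ≥ V_GS − V_t = 3.52 V; 15.1 ≥ 3.52 ✓.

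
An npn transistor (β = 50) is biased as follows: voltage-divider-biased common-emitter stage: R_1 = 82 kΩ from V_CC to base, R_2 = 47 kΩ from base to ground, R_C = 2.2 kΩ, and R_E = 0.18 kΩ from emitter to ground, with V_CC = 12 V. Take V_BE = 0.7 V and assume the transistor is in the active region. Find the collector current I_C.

I_C ≈ 4.7 mA

Thevenize the base divider: V_Th = V_CC·R_2/(R_1+R_2) = 12×47/129 = 4.37 V, R_Th = R_1‖R_2 = 29.9 kΩ.
Base-emitter loop: V_Th = I_B·R_Th + V_BE + (β+1)I_B·R_E, so I_B = (4.37 − 0.7) / (29.9 + 51×0.18) = 0.094 mA.
I_C = β·I_B = 50×0.094 = 4.7 mA, and I_E = (β+1)I_B = 4.8 mA.
V_CE = V_CC − I_C·R_C − I_E·R_E = 12 − 4.7×2.2 − 4.8×0.18 = 0.795 V.
V_CE = 0.795 V > 0.2 V confirms active-region operation.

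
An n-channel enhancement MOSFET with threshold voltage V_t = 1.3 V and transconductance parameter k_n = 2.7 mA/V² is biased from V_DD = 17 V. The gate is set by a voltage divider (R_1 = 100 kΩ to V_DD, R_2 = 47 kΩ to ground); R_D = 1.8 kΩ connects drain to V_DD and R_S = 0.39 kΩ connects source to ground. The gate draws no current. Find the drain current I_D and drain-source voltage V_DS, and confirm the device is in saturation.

V_G = V_DD·R_2/(R_1+R_2) = 17×47/147 = 5.44 V.
Assume saturation: I_D = (k_n/2)(V_GS − V_t)² with V_GS = V_G − I_D·R_S = 5.44 − 0.39·I_D.
Substituting gives 0.205·I_D² − 5.35·I_D + 23.1 = 0, with roots I_D = 5.45 or 20.6 mA.
The root I_D = 20.6 mA gives V_GS = -2.61 V ≤ V_t, so take I_D = 5.45 mA.
Then V_GS = 3.31 V and V_DS = V_DD − I_D(R_D+R_S) = 17 − 5.45×2.19 = 5.06 V.
Saturation requires V_DS ≥ V_GS − V_t = 2.01 V; 5.06 ≥ 2.01 ✓.

I_D ≈ 5.5 mA, V_DS ≈ 5.1 V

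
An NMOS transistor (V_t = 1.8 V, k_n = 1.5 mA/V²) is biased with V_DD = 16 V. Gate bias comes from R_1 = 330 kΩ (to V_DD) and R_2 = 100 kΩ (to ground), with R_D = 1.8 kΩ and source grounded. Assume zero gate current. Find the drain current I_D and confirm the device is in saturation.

V_G = V_DD·R_2/(R_1+R_2) = 16×100/430 = 3.72 V. With the source grounded, V_GS = V_G = 3.72 V.
Assume saturation: I_D = (k_n/2)(V_GS − V_t)² = (1.5/2)×(3.72 − 1.8)² = 0.75×1.92² = 2.77 mA.
V_DS = V_DD − I_D·R_D = 16 − 2.77×1.8 = 11 V.
Saturation requires V_DS ≥ V_GS − V_t = 1.92 V; 11 ≥ 1.92 ✓.

I_D ≈ 2.8 mA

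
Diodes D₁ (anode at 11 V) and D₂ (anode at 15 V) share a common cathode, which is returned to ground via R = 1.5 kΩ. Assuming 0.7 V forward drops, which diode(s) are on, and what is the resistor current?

Assume both conduct. Then node N would need to be at both 11−0.7 = 10.3 V and 15−0.7 = 14.3 V, which is impossible.
Assume only D₂ conducts: V_N = 15 − 0.7 = 14.3 V, so I_R = 14.3/1.5 = 9.53 mA.
Check D₁: its anode-to-cathode voltage is 11 − 14.3 = -3.3 V < 0.7 V, so it is off. The assumption is consistent.

Only D₂ conducts; I_R ≈ 9.5 mA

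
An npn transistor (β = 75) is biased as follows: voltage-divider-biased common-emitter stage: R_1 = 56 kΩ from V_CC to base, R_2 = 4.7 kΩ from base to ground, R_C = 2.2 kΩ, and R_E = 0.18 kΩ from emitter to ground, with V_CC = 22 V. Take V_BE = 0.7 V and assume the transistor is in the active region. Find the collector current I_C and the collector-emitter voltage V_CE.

Thevenize the base divider: V_Th = V_CC·R_2/(R_1+R_2) = 22×4.7/60.7 = 1.7 V, R_Th = R_1‖R_2 = 4.34 kΩ.
Base-emitter loop: V_Th = I_B·R_Th + V_BE + (β+1)I_B·R_E, so I_B = (1.7 − 0.7) / (4.34 + 76×0.18) = 0.0557 mA.
I_C = β·I_B = 75×0.0557 = 4.18 mA, and I_E = (β+1)I_B = 4.23 mA.
V_CE = V_CC − I_C·R_C − I_E·R_E = 22 − 4.18×2.2 − 4.23×0.18 = 12 V.
V_CE = 12 V > 0.2 V confirms active-region operation.

I_C ≈ 4.2 mA, V_CE ≈ 12 V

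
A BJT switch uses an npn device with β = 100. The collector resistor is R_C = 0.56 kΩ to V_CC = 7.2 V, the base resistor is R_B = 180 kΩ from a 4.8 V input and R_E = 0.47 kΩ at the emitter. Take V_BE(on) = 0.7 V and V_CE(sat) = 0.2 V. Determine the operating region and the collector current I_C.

Assume active. Base-emitter loop: I_B = (V_BB − V_BE)/(R_B + (β+1)R_E) = (4.8 − 0.7)/(180 + 101×0.47) = 0.018 mA.
I_C = β·I_B = 100×0.018 = 1.8 mA.
V_CE = V_CC − I_C·R_C − I_E·R_E = 7.2 − 1.8×0.56 − 1.82×0.47 = 5.34 V > V_CE(sat), so the active-region assumption holds.

active; I_C ≈ 1.8 mA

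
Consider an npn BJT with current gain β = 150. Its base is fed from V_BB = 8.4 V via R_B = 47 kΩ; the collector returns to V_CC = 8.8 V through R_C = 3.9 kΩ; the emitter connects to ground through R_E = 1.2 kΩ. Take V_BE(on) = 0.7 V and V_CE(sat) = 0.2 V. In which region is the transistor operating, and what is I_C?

saturation; I_C ≈ 1.7 mA

Assume active: I_B = (8.4 − 0.7)/(47 + 151×1.2) = 0.0337 mA, I_C = β·I_B = 5.06 mA.
Then V_CE = 8.8 − 5.06×3.9 − 5.1×1.2 = -17.1 V < 0.2 V — the active assumption fails.
Re-solve with V_CE = 0.2 V. KCL at the emitter: V_E/R_E = (V_BB−0.7−V_E)/R_B + (V_CC−0.2−V_E)/R_C, giving V_E = 2.13 V.
I_C = (V_CC − 0.2 − V_E)/R_C = (8.6 − 2.13)/3.9 = 1.66 mA.
Check: I_B = (7.7 − 2.13)/47 = 0.118 mA, and β·I_B = 17.8 mA > I_C, confirming saturation.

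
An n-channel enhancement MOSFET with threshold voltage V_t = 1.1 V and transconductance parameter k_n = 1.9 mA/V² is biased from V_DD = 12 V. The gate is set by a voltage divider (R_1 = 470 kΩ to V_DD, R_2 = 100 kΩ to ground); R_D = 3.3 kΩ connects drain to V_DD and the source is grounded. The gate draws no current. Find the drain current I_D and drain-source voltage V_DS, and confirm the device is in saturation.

V_G = V_DD·R_2/(R_1+R_2) = 12×100/570 = 2.11 V. With the source grounded, V_GS = V_G = 2.11 V.
Assume saturation: I_D = (k_n/2)(V_GS − V_t)² = (1.9/2)×(2.11 − 1.1)² = 0.95×1.01² = 0.96 mA.
V_DS = V_DD − I_D·R_D = 12 − 0.96×3.3 = 8.83 V.
Saturation requires V_DS ≥ V_GS − V_t = 1.01 V; 8.83 ≥ 1.01 ✓.

I_D ≈ 0.96 mA, V_DS ≈ 8.8 V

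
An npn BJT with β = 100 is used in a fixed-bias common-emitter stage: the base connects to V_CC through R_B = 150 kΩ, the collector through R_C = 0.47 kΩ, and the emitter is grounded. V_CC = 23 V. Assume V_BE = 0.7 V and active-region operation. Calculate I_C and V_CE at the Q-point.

Base loop: V_CC = I_B·R_B + V_BE, so I_B = (23 − 0.7)/150 kΩ = 0.149 mA.
In the active region I_C = β·I_B = 100 × 0.149 = 14.9 mA.
Collector loop: V_CE = V_CC − I_C·R_C = 23 − 14.9×0.47 = 16 V.
Since V_CE = 16 V > V_CE(sat) ≈ 0.2 V, the transistor is in the active region as assumed.

I_C ≈ 15 mA, V_CE ≈ 16 V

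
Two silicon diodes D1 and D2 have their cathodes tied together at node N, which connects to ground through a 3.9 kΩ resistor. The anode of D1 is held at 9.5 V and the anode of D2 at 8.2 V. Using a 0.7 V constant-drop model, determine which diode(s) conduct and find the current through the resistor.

Only D1 conducts; I_R ≈ 2.3 mA

Assume both conduct. Then node N would need to be at both 9.5−0.7 = 8.8 V and 8.2−0.7 = 7.5 V, which is impossible.
Assume only D1 conducts: V_N = 9.5 − 0.7 = 8.8 V, so I_R = 8.8/3.9 = 2.26 mA.
Check D2: its anode-to-cathode voltage is 8.2 − 8.8 = -0.6 V < 0.7 V, so it is off. The assumption is consistent.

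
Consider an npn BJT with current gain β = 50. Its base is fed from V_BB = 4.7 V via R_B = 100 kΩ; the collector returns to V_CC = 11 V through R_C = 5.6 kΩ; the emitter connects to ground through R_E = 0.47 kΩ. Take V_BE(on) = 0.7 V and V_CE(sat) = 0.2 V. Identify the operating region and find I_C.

active; I_C ≈ 1.6 mA

Assume active. Base-emitter loop: I_B = (V_BB − V_BE)/(R_B + (β+1)R_E) = (4.7 − 0.7)/(100 + 51×0.47) = 0.0323 mA.
I_C = β·I_B = 50×0.0323 = 1.61 mA.
V_CE = V_CC − I_C·R_C − I_E·R_E = 11 − 1.61×5.6 − 1.65×0.47 = 1.19 V > V_CE(sat), so the active-region assumption holds.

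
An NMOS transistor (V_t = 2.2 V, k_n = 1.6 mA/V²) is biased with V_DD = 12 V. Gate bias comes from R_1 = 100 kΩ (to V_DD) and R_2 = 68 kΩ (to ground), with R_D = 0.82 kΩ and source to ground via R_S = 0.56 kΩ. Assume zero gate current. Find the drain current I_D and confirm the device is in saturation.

I_D ≈ 2 mA

V_G = V_DD·R_2/(R_1+R_2) = 12×68/168 = 4.86 V.
Assume saturation: I_D = (k_n/2)(V_GS − V_t)² with V_GS = V_G − I_D·R_S = 4.86 − 0.56·I_D.
Substituting gives 0.251·I_D² − 3.38·I_D + 5.65 = 0, with roots I_D = 1.95 or 11.5 mA.
The root I_D = 11.5 mA gives V_GS = -1.6 V ≤ V_t, so take I_D = 1.95 mA.
Then V_GS = 3.76 V and V_DS = V_DD − I_D(R_D+R_S) = 12 − 1.95×1.38 = 9.3 V.
Saturation requires V_DS ≥ V_GS − V_t = 1.56 V; 9.3 ≥ 1.56 ✓.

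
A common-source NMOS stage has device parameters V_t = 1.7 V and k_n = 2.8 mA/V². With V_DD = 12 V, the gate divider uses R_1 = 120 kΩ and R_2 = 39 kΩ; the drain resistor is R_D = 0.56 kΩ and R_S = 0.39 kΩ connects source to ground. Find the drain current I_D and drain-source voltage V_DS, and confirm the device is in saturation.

I_D ≈ 1 mA, V_DS ≈ 11 V

V_G = V_DD·R_2/(R_1+R_2) = 12×39/159 = 2.94 V.
Assume saturation: I_D = (k_n/2)(V_GS − V_t)² with V_GS = V_G − I_D·R_S = 2.94 − 0.39·I_D.
Substituting gives 0.213·I_D² − 2.36·I_D + 2.16 = 0, with roots I_D = 1.01 or 10.1 mA.
The root I_D = 10.1 mA gives V_GS = -0.981 V ≤ V_t, so take I_D = 1.01 mA.
Then V_GS = 2.55 V and V_DS = V_DD − I_D(R_D+R_S) = 12 − 1.01×0.95 = 11 V.
Saturation requires V_DS ≥ V_GS − V_t = 0.849 V; 11 ≥ 0.849 ✓.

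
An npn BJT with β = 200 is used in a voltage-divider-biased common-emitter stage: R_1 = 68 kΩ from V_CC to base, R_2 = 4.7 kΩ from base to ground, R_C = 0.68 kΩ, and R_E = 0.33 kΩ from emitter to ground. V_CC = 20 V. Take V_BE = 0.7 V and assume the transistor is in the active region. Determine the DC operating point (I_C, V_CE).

I_C ≈ 1.7 mA, V_CE ≈ 18 V

Thevenize the base divider: V_Th = V_CC·R_2/(R_1+R_2) = 20×4.7/72.7 = 1.29 V, R_Th = R_1‖R_2 = 4.4 kΩ.
Base-emitter loop: V_Th = I_B·R_Th + V_BE + (β+1)I_B·R_E, so I_B = (1.29 − 0.7) / (4.4 + 201×0.33) = 0.00838 mA.
I_C = β·I_B = 200×0.00838 = 1.68 mA, and I_E = (β+1)I_B = 1.69 mA.
V_CE = V_CC − I_C·R_C − I_E·R_E = 20 − 1.68×0.68 − 1.69×0.33 = 18.3 V.
V_CE = 18.3 V > 0.2 V confirms active-region operation.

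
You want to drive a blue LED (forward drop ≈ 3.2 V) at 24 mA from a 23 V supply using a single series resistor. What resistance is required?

R ≈ 0.83 kΩ

The resistor drops V_S − V_D = 23 − 3.2 = 19.8 V at 24 mA.
R = 19.8 V / 24 mA = 0.825 kΩ.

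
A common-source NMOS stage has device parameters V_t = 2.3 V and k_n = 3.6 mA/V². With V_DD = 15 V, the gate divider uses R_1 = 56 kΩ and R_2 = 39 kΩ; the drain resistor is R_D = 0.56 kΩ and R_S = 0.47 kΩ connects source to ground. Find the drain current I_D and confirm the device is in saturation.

I_D ≈ 4.8 mA

V_G = V_DD·R_2/(R_1+R_2) = 15×39/95 = 6.16 V.
Assume saturation: I_D = (k_n/2)(V_GS − V_t)² with V_GS = V_G − I_D·R_S = 6.16 − 0.47·I_D.
Substituting gives 0.398·I_D² − 7.53·I_D + 26.8 = 0, with roots I_D = 4.75 or 14.2 mA.
The root I_D = 14.2 mA gives V_GS = -0.507 V ≤ V_t, so take I_D = 4.75 mA.
Then V_GS = 3.92 V and V_DS = V_DD − I_D(R_D+R_S) = 15 − 4.75×1.03 = 10.1 V.
Saturation requires V_DS ≥ V_GS − V_t = 1.62 V; 10.1 ≥ 1.62 ✓.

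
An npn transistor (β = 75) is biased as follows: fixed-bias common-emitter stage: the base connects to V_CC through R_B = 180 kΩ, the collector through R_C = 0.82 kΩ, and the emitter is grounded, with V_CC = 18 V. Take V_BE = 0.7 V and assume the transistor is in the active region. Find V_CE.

Base loop: V_CC = I_B·R_B + V_BE, so I_B = (18 − 0.7)/180 kΩ = 0.0961 mA.
In the active region I_C = β·I_B = 75 × 0.0961 = 7.21 mA.
Collector loop: V_CE = V_CC − I_C·R_C = 18 − 7.21×0.82 = 12.1 V.
Since V_CE = 12.1 V > V_CE(sat) ≈ 0.2 V, the transistor is in the active region as assumed.

V_CE ≈ 12 V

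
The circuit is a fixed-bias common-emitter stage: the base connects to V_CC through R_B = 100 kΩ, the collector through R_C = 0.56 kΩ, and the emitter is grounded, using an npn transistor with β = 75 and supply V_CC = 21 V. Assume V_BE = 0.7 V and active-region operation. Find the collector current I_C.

Base loop: V_CC = I_B·R_B + V_BE, so I_B = (21 − 0.7)/100 kΩ = 0.203 mA.
In the active region I_C = β·I_B = 75 × 0.203 = 15.2 mA.
Collector loop: V_CE = V_CC − I_C·R_C = 21 − 15.2×0.56 = 12.5 V.
Since V_CE = 12.5 V > V_CE(sat) ≈ 0.2 V, the transistor is in the active region as assumed.

I_C ≈ 15 mA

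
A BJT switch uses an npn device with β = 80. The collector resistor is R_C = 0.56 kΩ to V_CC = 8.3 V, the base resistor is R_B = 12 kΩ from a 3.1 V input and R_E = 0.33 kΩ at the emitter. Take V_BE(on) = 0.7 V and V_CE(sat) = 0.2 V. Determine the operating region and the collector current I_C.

active; I_C ≈ 5 mA

Assume active. Base-emitter loop: I_B = (V_BB − V_BE)/(R_B + (β+1)R_E) = (3.1 − 0.7)/(12 + 81×0.33) = 0.062 mA.
I_C = β·I_B = 80×0.062 = 4.96 mA.
V_CE = V_CC − I_C·R_C − I_E·R_E = 8.3 − 4.96×0.56 − 5.02×0.33 = 3.87 V > V_CE(sat), so the active-region assumption holds.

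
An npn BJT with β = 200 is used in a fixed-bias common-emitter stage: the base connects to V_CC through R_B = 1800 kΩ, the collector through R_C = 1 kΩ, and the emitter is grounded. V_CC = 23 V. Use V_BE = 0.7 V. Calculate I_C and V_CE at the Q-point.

Base loop: V_CC = I_B·R_B + V_BE, so I_B = (23 − 0.7)/1800 kΩ = 0.0124 mA.
In the active region I_C = β·I_B = 200 × 0.0124 = 2.48 mA.
Collector loop: V_CE = V_CC − I_C·R_C = 23 − 2.48×1 = 20.5 V.
Since V_CE = 20.5 V > V_CE(sat) ≈ 0.2 V, the transistor is in the active region as assumed.

I_C ≈ 2.5 mA, V_CE ≈ 21 V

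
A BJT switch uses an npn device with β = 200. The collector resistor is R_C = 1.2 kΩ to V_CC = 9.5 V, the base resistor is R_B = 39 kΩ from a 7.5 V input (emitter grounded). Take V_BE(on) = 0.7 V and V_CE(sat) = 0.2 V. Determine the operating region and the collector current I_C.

Assume active: I_B = (7.5 − 0.7)/39 = 0.174 mA, giving I_C = β·I_B = 34.9 mA.
But then V_CE = 9.5 − 34.9×1.2 = -32.3 V < V_CE(sat) = 0.2 V — impossible in the active region.
So the transistor is saturated. With V_CE = 0.2 V, I_C = (V_CC − 0.2)/R_C = 9.3/1.2 = 7.75 mA.
Check: β·I_B = 34.9 mA > I_C = 7.75 mA, confirming saturation.

saturation; I_C ≈ 7.8 mA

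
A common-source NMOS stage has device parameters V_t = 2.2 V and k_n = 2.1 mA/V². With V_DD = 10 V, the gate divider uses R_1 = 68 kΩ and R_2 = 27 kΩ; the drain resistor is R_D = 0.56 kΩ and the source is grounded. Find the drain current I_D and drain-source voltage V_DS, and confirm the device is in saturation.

I_D ≈ 0.43 mA, V_DS ≈ 9.8 V

V_G = V_DD·R_2/(R_1+R_2) = 10×27/95 = 2.84 V. With the source grounded, V_GS = V_G = 2.84 V.
Assume saturation: I_D = (k_n/2)(V_GS − V_t)² = (2.1/2)×(2.84 − 2.2)² = 1.05×0.642² = 0.433 mA.
V_DS = V_DD − I_D·R_D = 10 − 0.433×0.56 = 9.76 V.
Saturation requires V_DS ≥ V_GS − V_t = 0.642 V; 9.76 ≥ 0.642 ✓.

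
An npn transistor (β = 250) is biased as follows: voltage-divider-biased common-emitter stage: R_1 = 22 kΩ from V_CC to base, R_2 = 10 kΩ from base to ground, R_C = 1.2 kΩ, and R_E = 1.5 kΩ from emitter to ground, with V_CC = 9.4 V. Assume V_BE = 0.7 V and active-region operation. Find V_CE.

V_CE ≈ 5.5 V

Thevenize the base divider: V_Th = V_CC·R_2/(R_1+R_2) = 9.4×10/32 = 2.94 V, R_Th = R_1‖R_2 = 6.88 kΩ.
Base-emitter loop: V_Th = I_B·R_Th + V_BE + (β+1)I_B·R_E, so I_B = (2.94 − 0.7) / (6.88 + 251×1.5) = 0.00584 mA.
I_C = β·I_B = 250×0.00584 = 1.46 mA, and I_E = (β+1)I_B = 1.46 mA.
V_CE = V_CC − I_C·R_C − I_E·R_E = 9.4 − 1.46×1.2 − 1.46×1.5 = 5.45 V.
V_CE = 5.45 V > 0.2 V confirms active-region operation.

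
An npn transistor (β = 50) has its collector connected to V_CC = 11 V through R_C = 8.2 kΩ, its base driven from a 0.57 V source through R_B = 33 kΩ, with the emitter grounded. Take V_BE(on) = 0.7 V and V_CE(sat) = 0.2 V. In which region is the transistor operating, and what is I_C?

cutoff; I_C ≈ 0

V_BB = 0.57 V ≤ V_BE(on) = 0.7 V, so the base-emitter junction is not forward biased.
The transistor is in cutoff: I_B = I_C = 0.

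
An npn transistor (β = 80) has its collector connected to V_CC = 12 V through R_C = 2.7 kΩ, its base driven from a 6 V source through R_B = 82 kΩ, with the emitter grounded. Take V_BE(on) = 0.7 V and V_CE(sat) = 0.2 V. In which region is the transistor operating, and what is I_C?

saturation; I_C ≈ 4.4 mA

Assume active: I_B = (6 − 0.7)/82 = 0.0646 mA, giving I_C = β·I_B = 5.17 mA.
But then V_CE = 12 − 5.17×2.7 = -1.96 V < V_CE(sat) = 0.2 V — impossible in the active region.
So the transistor is saturated. With V_CE = 0.2 V, I_C = (V_CC − 0.2)/R_C = 11.8/2.7 = 4.37 mA.
Check: β·I_B = 5.17 mA > I_C = 4.37 mA, confirming saturation.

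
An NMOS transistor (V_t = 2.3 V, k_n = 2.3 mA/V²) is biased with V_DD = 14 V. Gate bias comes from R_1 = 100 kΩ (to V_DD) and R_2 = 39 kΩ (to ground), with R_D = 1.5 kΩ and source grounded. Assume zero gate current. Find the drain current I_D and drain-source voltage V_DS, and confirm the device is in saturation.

V_G = V_DD·R_2/(R_1+R_2) = 14×39/139 = 3.93 V. With the source grounded, V_GS = V_G = 3.93 V.
Assume saturation: I_D = (k_n/2)(V_GS − V_t)² = (2.3/2)×(3.93 − 2.3)² = 1.15×1.63² = 3.05 mA.
V_DS = V_DD − I_D·R_D = 14 − 3.05×1.5 = 9.43 V.
Saturation requires V_DS ≥ V_GS − V_t = 1.63 V; 9.43 ≥ 1.63 ✓.

I_D ≈ 3 mA, V_DS ≈ 9.4 V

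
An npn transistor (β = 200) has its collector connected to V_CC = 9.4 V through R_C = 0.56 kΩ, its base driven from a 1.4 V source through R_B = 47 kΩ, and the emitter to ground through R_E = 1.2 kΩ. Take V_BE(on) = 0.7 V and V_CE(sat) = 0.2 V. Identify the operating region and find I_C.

Assume active. Base-emitter loop: I_B = (V_BB − V_BE)/(R_B + (β+1)R_E) = (1.4 − 0.7)/(47 + 201×1.2) = 0.00243 mA.
I_C = β·I_B = 200×0.00243 = 0.486 mA.
V_CE = V_CC − I_C·R_C − I_E·R_E = 9.4 − 0.486×0.56 − 0.488×1.2 = 8.54 V > V_CE(sat), so the active-region assumption holds.

active; I_C ≈ 0.49 mA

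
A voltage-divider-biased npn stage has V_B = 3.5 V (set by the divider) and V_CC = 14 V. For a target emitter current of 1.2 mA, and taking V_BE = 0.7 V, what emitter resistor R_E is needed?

V_E = V_B − V_BE = 3.5 − 0.7 = 2.8 V.
R_E = V_E / I_E = 2.8 / 1.2 = 2.33 kΩ.

R_E ≈ 2.3 kΩ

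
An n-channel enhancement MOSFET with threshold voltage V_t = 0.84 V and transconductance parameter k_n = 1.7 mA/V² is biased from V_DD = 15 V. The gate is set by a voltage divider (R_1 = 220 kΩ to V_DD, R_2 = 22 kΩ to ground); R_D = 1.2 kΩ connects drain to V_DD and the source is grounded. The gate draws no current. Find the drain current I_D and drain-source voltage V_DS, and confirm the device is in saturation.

I_D ≈ 0.23 mA, V_DS ≈ 15 V

V_G = V_DD·R_2/(R_1+R_2) = 15×22/242 = 1.36 V. With the source grounded, V_GS = V_G = 1.36 V.
Assume saturation: I_D = (k_n/2)(V_GS − V_t)² = (1.7/2)×(1.36 − 0.84)² = 0.85×0.524² = 0.233 mA.
V_DS = V_DD − I_D·R_D = 15 − 0.233×1.2 = 14.7 V.
Saturation requires V_DS ≥ V_GS − V_t = 0.524 V; 14.7 ≥ 0.524 ✓.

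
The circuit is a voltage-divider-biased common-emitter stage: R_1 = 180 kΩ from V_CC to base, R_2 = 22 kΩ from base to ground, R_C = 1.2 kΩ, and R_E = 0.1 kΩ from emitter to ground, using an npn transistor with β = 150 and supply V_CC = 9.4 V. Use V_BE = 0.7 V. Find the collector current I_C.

I_C ≈ 1.4 mA

Thevenize the base divider: V_Th = V_CC·R_2/(R_1+R_2) = 9.4×22/202 = 1.02 V, R_Th = R_1‖R_2 = 19.6 kΩ.
Base-emitter loop: V_Th = I_B·R_Th + V_BE + (β+1)I_B·R_E, so I_B = (1.02 − 0.7) / (19.6 + 151×0.1) = 0.00933 mA.
I_C = β·I_B = 150×0.00933 = 1.4 mA, and I_E = (β+1)I_B = 1.41 mA.
V_CE = V_CC − I_C·R_C − I_E·R_E = 9.4 − 1.4×1.2 − 1.41×0.1 = 7.58 V.
V_CE = 7.58 V > 0.2 V confirms active-region operation.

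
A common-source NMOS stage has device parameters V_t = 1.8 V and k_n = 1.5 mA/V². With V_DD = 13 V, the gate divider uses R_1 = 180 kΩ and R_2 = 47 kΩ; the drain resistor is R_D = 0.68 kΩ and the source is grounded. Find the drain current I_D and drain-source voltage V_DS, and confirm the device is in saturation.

I_D ≈ 0.6 mA, V_DS ≈ 13 V

V_G = V_DD·R_2/(R_1+R_2) = 13×47/227 = 2.69 V. With the source grounded, V_GS = V_G = 2.69 V.
Assume saturation: I_D = (k_n/2)(V_GS − V_t)² = (1.5/2)×(2.69 − 1.8)² = 0.75×0.892² = 0.596 mA.
V_DS = V_DD − I_D·R_D = 13 − 0.596×0.68 = 12.6 V.
Saturation requires V_DS ≥ V_GS − V_t = 0.892 V; 12.6 ≥ 0.892 ✓.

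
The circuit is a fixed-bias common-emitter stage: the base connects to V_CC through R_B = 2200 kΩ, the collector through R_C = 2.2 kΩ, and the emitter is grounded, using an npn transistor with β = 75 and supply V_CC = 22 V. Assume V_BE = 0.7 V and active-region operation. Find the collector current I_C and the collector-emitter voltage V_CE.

I_C ≈ 0.73 mA, V_CE ≈ 20 V

Base loop: V_CC = I_B·R_B + V_BE, so I_B = (22 − 0.7)/2200 kΩ = 0.00968 mA.
In the active region I_C = β·I_B = 75 × 0.00968 = 0.726 mA.
Collector loop: V_CE = V_CC − I_C·R_C = 22 − 0.726×2.2 = 20.4 V.
Since V_CE = 20.4 V > V_CE(sat) ≈ 0.2 V, the transistor is in the active region as assumed.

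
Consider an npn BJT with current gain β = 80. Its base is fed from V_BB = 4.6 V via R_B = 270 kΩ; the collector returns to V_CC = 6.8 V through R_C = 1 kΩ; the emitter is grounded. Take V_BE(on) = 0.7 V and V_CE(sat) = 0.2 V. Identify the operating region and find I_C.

Assume active. Base-emitter loop: I_B = (V_BB − V_BE)/R_B = (4.6 − 0.7)/270 = 0.0144 mA.
I_C = β·I_B = 80×0.0144 = 1.16 mA.
V_CE = V_CC − I_C·R_C = 6.8 − 1.16×1 = 5.64 V > V_CE(sat), so the active-region assumption holds.

active; I_C ≈ 1.2 mA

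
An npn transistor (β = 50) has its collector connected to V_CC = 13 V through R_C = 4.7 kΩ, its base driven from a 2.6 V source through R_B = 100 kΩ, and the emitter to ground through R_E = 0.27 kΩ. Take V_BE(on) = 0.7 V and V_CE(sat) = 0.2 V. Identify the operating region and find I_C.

active; I_C ≈ 0.84 mA

Assume active. Base-emitter loop: I_B = (V_BB − V_BE)/(R_B + (β+1)R_E) = (2.6 − 0.7)/(100 + 51×0.27) = 0.0167 mA.
I_C = β·I_B = 50×0.0167 = 0.835 mA.
V_CE = V_CC − I_C·R_C − I_E·R_E = 13 − 0.835×4.7 − 0.852×0.27 = 8.85 V > V_CE(sat), so the active-region assumption holds.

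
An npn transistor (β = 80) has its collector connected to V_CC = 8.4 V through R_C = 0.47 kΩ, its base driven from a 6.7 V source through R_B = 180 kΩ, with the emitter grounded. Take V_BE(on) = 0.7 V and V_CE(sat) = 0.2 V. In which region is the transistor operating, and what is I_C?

active; I_C ≈ 2.7 mA

Assume active. Base-emitter loop: I_B = (V_BB − V_BE)/R_B = (6.7 − 0.7)/180 = 0.0333 mA.
I_C = β·I_B = 80×0.0333 = 2.67 mA.
V_CE = V_CC − I_C·R_C = 8.4 − 2.67×0.47 = 7.15 V > V_CE(sat), so the active-region assumption holds.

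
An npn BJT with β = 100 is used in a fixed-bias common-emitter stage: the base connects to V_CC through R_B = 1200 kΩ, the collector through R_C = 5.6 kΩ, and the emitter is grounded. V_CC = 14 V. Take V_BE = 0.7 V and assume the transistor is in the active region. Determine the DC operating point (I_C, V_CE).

Base loop: V_CC = I_B·R_B + V_BE, so I_B = (14 − 0.7)/1200 kΩ = 0.0111 mA.
In the active region I_C = β·I_B = 100 × 0.0111 = 1.11 mA.
Collector loop: V_CE = V_CC − I_C·R_C = 14 − 1.11×5.6 = 7.79 V.
Since V_CE = 7.79 V > V_CE(sat) ≈ 0.2 V, the transistor is in the active region as assumed.

I_C ≈ 1.1 mA, V_CE ≈ 7.8 V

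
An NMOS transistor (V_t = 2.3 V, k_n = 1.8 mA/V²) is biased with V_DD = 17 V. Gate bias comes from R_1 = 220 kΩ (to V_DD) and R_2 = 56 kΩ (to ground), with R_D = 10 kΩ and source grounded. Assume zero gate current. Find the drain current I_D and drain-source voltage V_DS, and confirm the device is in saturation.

V_G = V_DD·R_2/(R_1+R_2) = 17×56/276 = 3.45 V. With the source grounded, V_GS = V_G = 3.45 V.
Assume saturation: I_D = (k_n/2)(V_GS − V_t)² = (1.8/2)×(3.45 − 2.3)² = 0.9×1.15² = 1.19 mA.
V_DS = V_DD − I_D·R_D = 17 − 1.19×10 = 5.11 V.
Saturation requires V_DS ≥ V_GS − V_t = 1.15 V; 5.11 ≥ 1.15 ✓.

I_D ≈ 1.2 mA, V_DS ≈ 5.1 V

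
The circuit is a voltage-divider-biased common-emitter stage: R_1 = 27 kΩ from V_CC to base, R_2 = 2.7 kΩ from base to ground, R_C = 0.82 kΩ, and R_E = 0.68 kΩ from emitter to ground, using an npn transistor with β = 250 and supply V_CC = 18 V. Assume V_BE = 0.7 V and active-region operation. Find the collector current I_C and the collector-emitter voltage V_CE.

I_C ≈ 1.4 mA, V_CE ≈ 16 V

Thevenize the base divider: V_Th = V_CC·R_2/(R_1+R_2) = 18×2.7/29.7 = 1.64 V, R_Th = R_1‖R_2 = 2.45 kΩ.
Base-emitter loop: V_Th = I_B·R_Th + V_BE + (β+1)I_B·R_E, so I_B = (1.64 − 0.7) / (2.45 + 251×0.68) = 0.00541 mA.
I_C = β·I_B = 250×0.00541 = 1.35 mA, and I_E = (β+1)I_B = 1.36 mA.
V_CE = V_CC − I_C·R_C − I_E·R_E = 18 − 1.35×0.82 − 1.36×0.68 = 16 V.
V_CE = 16 V > 0.2 V confirms active-region operation.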